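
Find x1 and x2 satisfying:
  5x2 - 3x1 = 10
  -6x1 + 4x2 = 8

x1 = 0, x2 = 2

Row-reduce the augmented matrix:
R1 ← R1 / (-3).
R2 ← R2 + 6·R1.
R2 ← R2 / (-6).
R1 ← R1 + 5/3·R2.
Reading off the reduced rows gives x1 = 0, x2 = 2.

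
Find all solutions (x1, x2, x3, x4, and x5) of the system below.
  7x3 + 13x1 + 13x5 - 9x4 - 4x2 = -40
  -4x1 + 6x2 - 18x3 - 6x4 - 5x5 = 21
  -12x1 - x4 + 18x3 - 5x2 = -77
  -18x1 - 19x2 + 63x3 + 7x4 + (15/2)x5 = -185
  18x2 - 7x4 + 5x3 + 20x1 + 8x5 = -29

no solution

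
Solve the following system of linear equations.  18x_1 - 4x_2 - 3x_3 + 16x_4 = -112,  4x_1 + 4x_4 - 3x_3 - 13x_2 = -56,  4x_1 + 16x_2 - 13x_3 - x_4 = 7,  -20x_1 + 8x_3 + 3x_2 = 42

Row-reduce the augmented matrix:
R1 ← R1 / (18).
R2 ← R2 − 4·R1.
R3 ← R3 − 4·R1.
R4 ← R4 + 20·R1.
R2 ← R2 / (-109/9).
R1 ← R1 + 2/9·R2.
R3 ← R3 − 152/9·R2.
R4 ← R4 + 13/9·R2.
R3 ← R3 / (-1699/109).
R1 ← R1 + 27/218·R3.
R2 ← R2 − 21/109·R3.
R4 ← R4 − 539/109·R3.
R4 ← R4 / (27993/1699).
R1 ← R1 − 3099/3398·R4.
R2 ← R2 + 145/1699·R4.
R3 ← R3 − 429/1699·R4.
Reading off the reduced rows gives x_1 = -1, x_2 = 2, x_3 = 2, x_4 = -5.

x_1 = -1, x_2 = 2, x_3 = 2, x_4 = -5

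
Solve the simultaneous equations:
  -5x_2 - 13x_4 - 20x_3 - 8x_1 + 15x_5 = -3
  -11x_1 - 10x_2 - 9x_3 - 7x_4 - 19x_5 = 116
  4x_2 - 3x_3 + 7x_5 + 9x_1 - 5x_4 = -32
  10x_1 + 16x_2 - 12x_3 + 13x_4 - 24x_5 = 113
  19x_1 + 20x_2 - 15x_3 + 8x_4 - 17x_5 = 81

Row-reduce:
R1 ← R1 / (-8).
R2 ← R2 + 11·R1.
R3 ← R3 − 9·R1.
R4 ← R4 − 10·R1.
R5 ← R5 − 19·R1.
R2 ← R2 / (-25/8).
R1 ← R1 − 5/8·R2.
R3 ← R3 + 13/8·R2.
R4 ← R4 − 39/4·R2.
R5 ← R5 − 65/8·R2.
R3 ← R3 / (-878/25).
R1 ← R1 − 31/5·R3.
R2 ← R2 + 148/25·R3.
R4 ← R4 − 518/25·R3.
R5 ← R5 + 72/5·R3.
R4 ← R4 / (6921/439).
R1 ← R1 + 291/439·R4.
R2 ← R2 − 343/439·R4.
R3 ← R3 − 316/439·R4.
R5 ← R5 − 6921/439·R4.
Rank is 4 with 5 unknowns, leaving x_5 free.

infinitely many solutions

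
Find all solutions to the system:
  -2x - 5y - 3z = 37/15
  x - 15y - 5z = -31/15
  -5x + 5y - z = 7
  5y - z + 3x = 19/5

x = -2/5, y = 2/3, z = -5/3

Row-reduce the augmented matrix:
R1 ← R1 / (-2).
R2 ← R2 − 1·R1.
R3 ← R3 + 5·R1.
R4 ← R4 − 3·R1.
R2 ← R2 / (-35/2).
R1 ← R1 − 5/2·R2.
R3 ← R3 − 35/2·R2.
R4 ← R4 + 5/2·R2.
Swap R3 and R4.
R3 ← R3 / (-32/7).
R1 ← R1 − 4/7·R3.
R2 ← R2 − 13/35·R3.
R4 reduces to 0 = 0, so the extra equation is consistent.
Reading off the reduced rows gives x = -2/5, y = 2/3, z = -5/3.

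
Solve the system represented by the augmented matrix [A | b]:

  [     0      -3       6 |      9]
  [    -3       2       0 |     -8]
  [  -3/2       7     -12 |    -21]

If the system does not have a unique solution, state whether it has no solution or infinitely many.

no solution

Row-reduce:
Swap R1 and R2.
R1 ← R1 / (-3).
R3 ← R3 + 3/2·R1.
R2 ← R2 / (-3).
R1 ← R1 + 2/3·R2.
R3 ← R3 − 6·R2.
Row 3 reduces to 0 = 1, a contradiction. The system is inconsistent.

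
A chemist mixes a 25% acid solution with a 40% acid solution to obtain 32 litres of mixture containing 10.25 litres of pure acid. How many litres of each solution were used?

Let a = litres of solution A, b = litres of solution B.
  b + a = 32
  (1/4)a + (2/5)b = 41/4
Row-reduce the augmented matrix:
R2 ← R2 − 1/4·R1.
R2 ← R2 / (3/20).
R1 ← R1 − 1·R2.
Reading off the reduced rows gives a = 17, b = 15.

litres of solution A: 17, litres of solution B: 15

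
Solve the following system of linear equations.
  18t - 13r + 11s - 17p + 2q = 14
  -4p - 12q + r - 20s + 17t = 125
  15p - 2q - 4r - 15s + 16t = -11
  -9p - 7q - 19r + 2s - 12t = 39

Row-reduce:
R1 ← R1 / (-17).
R2 ← R2 + 4·R1.
R3 ← R3 − 15·R1.
R4 ← R4 + 9·R1.
R2 ← R2 / (-212/17).
R1 ← R1 + 2/17·R2.
R3 ← R3 + 4/17·R2.
R4 ← R4 + 137/17·R2.
R3 ← R3 / (-824/53).
R1 ← R1 − 77/106·R3.
R2 ← R2 + 69/212·R3.
R4 ← R4 + 3125/212·R3.
R4 ← R4 / (25361/1648).
R1 ← R1 + 545/824·R4.
R2 ← R2 − 3153/1648·R4.
R3 ← R3 − 129/412·R4.
Rank is 4 with 5 unknowns, leaving t free.

infinitely many solutions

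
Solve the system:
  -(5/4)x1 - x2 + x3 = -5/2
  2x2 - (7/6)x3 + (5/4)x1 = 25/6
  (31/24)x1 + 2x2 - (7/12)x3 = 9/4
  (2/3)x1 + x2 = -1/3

no solution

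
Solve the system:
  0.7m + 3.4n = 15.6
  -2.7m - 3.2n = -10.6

m = -2, n = 5

Row-reduce the augmented matrix:
R1 ← R1 / (7/10).
R2 ← R2 + 27/10·R1.
R2 ← R2 / (347/35).
R1 ← R1 − 34/7·R2.
Reading off the reduced rows gives m = -2, n = 5.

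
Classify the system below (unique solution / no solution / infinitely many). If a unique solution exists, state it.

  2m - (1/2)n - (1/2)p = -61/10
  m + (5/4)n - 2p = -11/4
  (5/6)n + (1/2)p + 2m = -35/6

Row-reduce the augmented matrix:
R1 ← R1 / (2).
R2 ← R2 − 1·R1.
R3 ← R3 − 2·R1.
R2 ← R2 / (3/2).
R1 ← R1 + 1/4·R2.
R3 ← R3 − 4/3·R2.
R3 ← R3 / (23/9).
R1 ← R1 + 13/24·R3.
R2 ← R2 + 7/6·R3.
Reading off the reduced rows gives m = -3, n = 1/5, p = 0.

m = -3, n = 1/5, p = 0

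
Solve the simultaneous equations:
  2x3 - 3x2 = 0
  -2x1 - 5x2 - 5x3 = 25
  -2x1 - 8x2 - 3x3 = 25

Row-reduce:
Swap R1 and R2.
R1 ← R1 / (-2).
R3 ← R3 + 2·R1.
R2 ← R2 / (-3).
R1 ← R1 − 5/2·R2.
R3 ← R3 + 3·R2.
Rank is 2 with 3 unknowns, leaving x3 free.

infinitely many solutions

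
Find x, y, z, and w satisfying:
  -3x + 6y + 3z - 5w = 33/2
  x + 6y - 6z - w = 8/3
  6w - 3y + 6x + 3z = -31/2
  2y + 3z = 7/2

Row-reduce the augmented matrix:
R1 ← R1 / (-3).
R2 ← R2 − 1·R1.
R3 ← R3 − 6·R1.
R2 ← R2 / (8).
R1 ← R1 + 2·R2.
R3 ← R3 − 9·R2.
R4 ← R4 − 2·R2.
R3 ← R3 / (117/8).
R1 ← R1 + 9/4·R3.
R2 ← R2 + 5/8·R3.
R4 ← R4 − 17/4·R3.
R4 ← R4 / (112/117).
R1 ← R1 − 11/13·R4.
R2 ← R2 + 44/117·R4.
R3 ← R3 + 8/117·R4.
Reading off the reduced rows gives x = -4/3, y = 1, z = 1/2, w = -1.

x = -4/3, y = 1, z = 1/2, w = -1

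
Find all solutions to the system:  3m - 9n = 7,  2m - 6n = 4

Row-reduce:
R1 ← R1 / (3).
R2 ← R2 − 2·R1.
Row 2 reduces to 0 = -2/3, a contradiction. The system is inconsistent.

no solution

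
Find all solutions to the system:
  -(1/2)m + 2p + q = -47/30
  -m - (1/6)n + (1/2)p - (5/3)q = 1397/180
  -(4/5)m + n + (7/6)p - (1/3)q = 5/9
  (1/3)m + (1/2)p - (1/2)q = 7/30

Row-reduce the augmented matrix:
R1 ← R1 / (-1/2).
R2 ← R2 + 1·R1.
R3 ← R3 + 4/5·R1.
R4 ← R4 − 1/3·R1.
R2 ← R2 / (-1/6).
R3 ← R3 − 1·R2.
R3 ← R3 / (-691/30).
R1 ← R1 + 4·R3.
R2 ← R2 − 21·R3.
R4 ← R4 − 11/6·R3.
R4 ← R4 / (-7207/4146).
R1 ← R1 − 1490/691·R4.
R2 ← R2 − 124/691·R4.
R3 ← R3 − 718/691·R4.
Reading off the reduced rows gives m = -3, n = -5/2, p = -1/5, q = -8/3.

m = -3, n = -5/2, p = -1/5, q = -8/3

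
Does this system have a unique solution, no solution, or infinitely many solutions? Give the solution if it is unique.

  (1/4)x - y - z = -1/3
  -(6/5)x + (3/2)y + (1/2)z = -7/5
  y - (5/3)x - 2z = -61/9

x = -4/3, y = -3, z = 3

Row-reduce the augmented matrix:
R1 ← R1 / (1/4).
R2 ← R2 + 6/5·R1.
R3 ← R3 + 5/3·R1.
R2 ← R2 / (-33/10).
R1 ← R1 + 4·R2.
R3 ← R3 + 17/3·R2.
R3 ← R3 / (-127/99).
R1 ← R1 − 40/33·R3.
R2 ← R2 − 43/33·R3.
Reading off the reduced rows gives x = -4/3, y = -3, z = 3.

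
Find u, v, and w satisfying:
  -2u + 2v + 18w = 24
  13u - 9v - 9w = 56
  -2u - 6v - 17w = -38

u = 5, v = -1, w = 2

Row-reduce the augmented matrix:
R1 ← R1 / (-2).
R2 ← R2 − 13·R1.
R3 ← R3 + 2·R1.
R2 ← R2 / (4).
R1 ← R1 + 1·R2.
R3 ← R3 + 8·R2.
R3 ← R3 / (181).
R1 ← R1 − 18·R3.
R2 ← R2 − 27·R3.
Reading off the reduced rows gives u = 5, v = -1, w = 2.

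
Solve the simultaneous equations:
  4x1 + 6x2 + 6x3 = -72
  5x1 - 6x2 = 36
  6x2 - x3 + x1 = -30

Row-reduce the augmented matrix:
R1 ← R1 / (4).
R2 ← R2 − 5·R1.
R3 ← R3 − 1·R1.
R2 ← R2 / (-27/2).
R1 ← R1 − 3/2·R2.
R3 ← R3 − 9/2·R2.
R3 ← R3 / (-5).
R1 ← R1 − 2/3·R3.
R2 ← R2 − 5/9·R3.
Reading off the reduced rows gives x1 = 0, x2 = -6, x3 = -6.

x1 = 0, x2 = -6, x3 = -6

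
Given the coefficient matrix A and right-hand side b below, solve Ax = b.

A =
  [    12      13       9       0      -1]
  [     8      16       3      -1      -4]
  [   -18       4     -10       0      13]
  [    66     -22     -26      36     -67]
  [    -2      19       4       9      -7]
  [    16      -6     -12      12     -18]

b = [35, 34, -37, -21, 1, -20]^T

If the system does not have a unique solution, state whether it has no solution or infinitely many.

Row-reduce:
R1 ← R1 / (12).
R2 ← R2 − 8·R1.
R3 ← R3 + 18·R1.
R4 ← R4 − 66·R1.
R5 ← R5 + 2·R1.
R6 ← R6 − 16·R1.
R2 ← R2 / (22/3).
R1 ← R1 − 13/12·R2.
R3 ← R3 − 47/2·R2.
R4 ← R4 + 187/2·R2.
R5 ← R5 − 127/6·R2.
R6 ← R6 + 70/3·R2.
R3 ← R3 / (577/44).
R1 ← R1 − 105/88·R3.
R2 ← R2 + 9/22·R3.
R4 ← R4 + 455/4·R3.
R5 ← R5 − 623/44·R3.
R6 ← R6 + 369/11·R3.
R4 ← R4 / (29454/577).
R1 ← R1 + 83/577·R4.
R2 ← R2 + 21/577·R4.
R3 ← R3 − 141/577·R4.
R5 ← R5 − 4862/577·R4.
R6 ← R6 − 9818/577·R4.
R5 ← R5 / (-177163/4909).
R1 ← R1 + 13353/9818·R5.
R2 ← R2 − 1475/4909·R5.
R3 ← R3 − 6226/4909·R5.
R4 ← R4 − 8502/4909·R5.
Row 6 reduces to 0 = -2/3, a contradiction. The system is inconsistent.

no solution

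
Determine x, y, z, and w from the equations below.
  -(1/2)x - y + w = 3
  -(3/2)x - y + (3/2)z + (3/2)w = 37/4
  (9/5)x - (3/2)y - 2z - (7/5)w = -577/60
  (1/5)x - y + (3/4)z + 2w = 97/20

x = -2, y = -1/2, z = 7/3, w = 3/2

Row-reduce the augmented matrix:
R1 ← R1 / (-1/2).
R2 ← R2 + 3/2·R1.
R3 ← R3 − 9/5·R1.
R4 ← R4 − 1/5·R1.
R2 ← R2 / (2).
R1 ← R1 − 2·R2.
R3 ← R3 + 51/10·R2.
R4 ← R4 + 7/5·R2.
R3 ← R3 / (73/40).
R1 ← R1 + 3/2·R3.
R2 ← R2 − 3/4·R3.
R4 ← R4 − 9/5·R3.
R4 ← R4 / (4311/1460).
R1 ← R1 + 134/73·R4.
R2 ← R2 + 6/73·R4.
R3 ← R3 + 65/73·R4.
Reading off the reduced rows gives x = -2, y = -1/2, z = 7/3, w = 3/2.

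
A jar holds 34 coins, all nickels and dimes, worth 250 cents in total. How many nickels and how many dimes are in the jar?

Let n = nickels, d = dimes.
  n + d = 34
  5n + 10d = 250
From equation 1: n = 34 − d.
Substitute into equation 2 and solve: d = 16.
Then n = 18.

nickels: 18, dimes: 16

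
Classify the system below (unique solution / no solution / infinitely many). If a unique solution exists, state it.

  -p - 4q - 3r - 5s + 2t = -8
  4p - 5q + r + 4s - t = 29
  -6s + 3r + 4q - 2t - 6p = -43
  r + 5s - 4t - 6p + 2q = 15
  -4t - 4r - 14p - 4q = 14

infinitely many solutions

Row-reduce:
R1 ← R1 / (-1).
R2 ← R2 − 4·R1.
R3 ← R3 + 6·R1.
R4 ← R4 + 6·R1.
R5 ← R5 + 14·R1.
R2 ← R2 / (-21).
R1 ← R1 − 4·R2.
R3 ← R3 − 28·R2.
R4 ← R4 − 26·R2.
R5 ← R5 − 52·R2.
R3 ← R3 / (19/3).
R1 ← R1 − 19/21·R3.
R2 ← R2 − 11/21·R3.
R4 ← R4 − 113/21·R3.
R5 ← R5 − 226/21·R3.
R4 ← R4 / (1719/133).
R1 ← R1 − 11/7·R4.
R2 ← R2 − 72/133·R4.
R3 ← R3 − 8/19·R4.
R5 ← R5 − 3438/133·R4.
Rank is 4 with 5 unknowns, leaving t free.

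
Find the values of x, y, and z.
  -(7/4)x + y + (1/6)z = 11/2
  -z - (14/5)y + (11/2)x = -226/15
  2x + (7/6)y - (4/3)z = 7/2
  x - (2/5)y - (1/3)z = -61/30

x = -5/3, y = 3, z = -5/2

Row-reduce the augmented matrix:
R1 ← R1 / (-7/4).
R2 ← R2 − 11/2·R1.
R3 ← R3 − 2·R1.
R4 ← R4 − 1·R1.
R2 ← R2 / (12/35).
R1 ← R1 + 4/7·R2.
R3 ← R3 − 97/42·R2.
R4 ← R4 − 6/35·R2.
R3 ← R3 / (223/108).
R1 ← R1 + 8/9·R3.
R2 ← R2 + 25/18·R3.
R4 reduces to 0 = 0, so the extra equation is consistent.
Reading off the reduced rows gives x = -5/3, y = 3, z = -5/2.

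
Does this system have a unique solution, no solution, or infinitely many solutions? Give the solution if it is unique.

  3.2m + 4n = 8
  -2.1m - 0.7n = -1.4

Row-reduce the augmented matrix:
R1 ← R1 / (16/5).
R2 ← R2 + 21/10·R1.
R2 ← R2 / (77/40).
R1 ← R1 − 5/4·R2.
Reading off the reduced rows gives m = 0, n = 2.

m = 0, n = 2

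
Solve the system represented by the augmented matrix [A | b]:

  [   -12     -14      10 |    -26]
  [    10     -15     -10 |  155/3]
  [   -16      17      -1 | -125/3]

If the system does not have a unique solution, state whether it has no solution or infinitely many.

x_1 = 5/3, x_2 = -1, x_3 = -2

Row-reduce the augmented matrix:
R1 ← R1 / (-12).
R2 ← R2 − 10·R1.
R3 ← R3 + 16·R1.
R2 ← R2 / (-80/3).
R1 ← R1 − 7/6·R2.
R3 ← R3 − 107/3·R2.
R3 ← R3 / (-265/16).
R1 ← R1 + 29/32·R3.
R2 ← R2 − 1/16·R3.
Reading off the reduced rows gives x_1 = 5/3, x_2 = -1, x_3 = -2.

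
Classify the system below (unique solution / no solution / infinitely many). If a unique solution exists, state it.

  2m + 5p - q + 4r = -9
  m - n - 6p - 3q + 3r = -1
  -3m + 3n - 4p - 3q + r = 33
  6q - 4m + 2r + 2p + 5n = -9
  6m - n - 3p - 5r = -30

m = -6, n = 1, p = 1, q = -6, r = -2

Row-reduce the augmented matrix:
R1 ← R1 / (2).
R2 ← R2 − 1·R1.
R3 ← R3 + 3·R1.
R4 ← R4 + 4·R1.
R5 ← R5 − 6·R1.
R2 ← R2 / (-1).
R3 ← R3 − 3·R2.
R4 ← R4 − 5·R2.
R5 ← R5 + 1·R2.
R3 ← R3 / (-22).
R1 ← R1 − 5/2·R3.
R2 ← R2 − 17/2·R3.
R4 ← R4 + 61/2·R3.
R5 ← R5 + 19/2·R3.
R4 ← R4 / (179/22).
R1 ← R1 + 41/22·R4.
R2 ← R2 + 47/22·R4.
R3 ← R3 − 6/11·R4.
R5 ← R5 − 235/22·R4.
R5 ← R5 / (-4262/179).
R1 ← R1 − 608/179·R5.
R2 ← R2 − 566/179·R5.
R3 ← R3 + 95/179·R5.
R4 ← R4 − 25/179·R5.
Reading off the reduced rows gives m = -6, n = 1, p = 1, q = -6, r = -2.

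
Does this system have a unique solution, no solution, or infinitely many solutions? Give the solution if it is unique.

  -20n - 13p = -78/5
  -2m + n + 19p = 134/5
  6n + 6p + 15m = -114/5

m = -2, n = 0, p = 6/5

Row-reduce the augmented matrix:
Swap R1 and R2.
R1 ← R1 / (-2).
R3 ← R3 − 15·R1.
R2 ← R2 / (-20).
R1 ← R1 + 1/2·R2.
R3 ← R3 − 27/2·R2.
R3 ← R3 / (5589/40).
R1 ← R1 + 367/40·R3.
R2 ← R2 − 13/20·R3.
Reading off the reduced rows gives m = -2, n = 0, p = 6/5.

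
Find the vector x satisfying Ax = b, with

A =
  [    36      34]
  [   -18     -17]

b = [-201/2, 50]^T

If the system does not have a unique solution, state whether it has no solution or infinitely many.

no solution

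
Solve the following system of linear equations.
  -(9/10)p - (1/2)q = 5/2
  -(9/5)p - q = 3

no solution

Row-reduce:
R1 ← R1 / (-9/10).
R2 ← R2 + 9/5·R1.
Row 2 reduces to 0 = -2, a contradiction. The system is inconsistent.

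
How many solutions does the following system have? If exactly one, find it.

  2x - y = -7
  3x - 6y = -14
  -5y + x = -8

Row-reduce:
R1 ← R1 / (2).
R2 ← R2 − 3·R1.
R3 ← R3 − 1·R1.
R2 ← R2 / (-9/2).
R1 ← R1 + 1/2·R2.
R3 ← R3 + 9/2·R2.
Row 3 reduces to 0 = -1, a contradiction. The system is inconsistent.

no solution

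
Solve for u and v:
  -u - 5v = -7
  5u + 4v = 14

From equation 1: u = 7 − 5·v.
Substitute into equation 2 and solve: v = 1.
Then u = 2.

u = 2, v = 1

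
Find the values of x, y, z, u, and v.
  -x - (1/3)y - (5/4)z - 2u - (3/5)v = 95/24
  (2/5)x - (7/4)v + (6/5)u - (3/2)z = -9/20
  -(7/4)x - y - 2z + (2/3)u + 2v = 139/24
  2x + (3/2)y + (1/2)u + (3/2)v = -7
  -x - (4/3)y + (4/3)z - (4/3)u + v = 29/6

x = -3/2, y = -5/2, z = -1/2, u = -1/2, v = 0

Row-reduce the augmented matrix:
R1 ← R1 / (-1).
R2 ← R2 − 2/5·R1.
R3 ← R3 + 7/4·R1.
R4 ← R4 − 2·R1.
R5 ← R5 + 1·R1.
R2 ← R2 / (-2/15).
R1 ← R1 − 1/3·R2.
R3 ← R3 + 5/12·R2.
R4 ← R4 − 5/6·R2.
R5 ← R5 + 1·R2.
R3 ← R3 / (103/16).
R1 ← R1 + 15/4·R3.
R2 ← R2 − 15·R3.
R4 ← R4 + 15·R3.
R5 ← R5 − 211/12·R3.
R4 ← R4 / (597/103).
R1 ← R1 − 484/103·R4.
R2 ← R2 + 1009/103·R4.
R3 ← R3 − 140/309·R4.
R5 ← R5 + 9548/927·R4.
R5 ← R5 / (861659/107460).
R1 ← R1 + 79339/11940·R5.
R2 ← R2 − 444919/47760·R5.
R3 ← R3 − 25087/35820·R5.
R4 ← R4 − 77947/47760·R5.
Reading off the reduced rows gives x = -3/2, y = -5/2, z = -1/2, u = -1/2, v = 0.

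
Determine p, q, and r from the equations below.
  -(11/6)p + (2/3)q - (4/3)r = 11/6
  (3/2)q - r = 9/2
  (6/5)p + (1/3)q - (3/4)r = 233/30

Row-reduce the augmented matrix:
R1 ← R1 / (-11/6).
R3 ← R3 − 6/5·R1.
R2 ← R2 / (3/2).
R1 ← R1 + 4/11·R2.
R3 ← R3 − 127/165·R2.
R3 ← R3 / (-2197/1980).
R1 ← R1 − 16/33·R3.
R2 ← R2 + 2/3·R3.
Reading off the reduced rows gives p = 3, q = -1, r = -6.

p = 3, q = -1, r = -6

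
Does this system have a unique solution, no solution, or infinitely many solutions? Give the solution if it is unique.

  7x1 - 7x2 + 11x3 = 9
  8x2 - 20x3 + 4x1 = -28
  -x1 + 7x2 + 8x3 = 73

x1 = 1, x2 = 6, x3 = 4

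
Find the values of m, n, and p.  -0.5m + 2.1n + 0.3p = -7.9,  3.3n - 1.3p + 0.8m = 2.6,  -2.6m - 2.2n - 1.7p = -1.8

Row-reduce the augmented matrix:
R1 ← R1 / (-1/2).
R2 ← R2 − 4/5·R1.
R3 ← R3 + 13/5·R1.
R2 ← R2 / (333/50).
R1 ← R1 + 21/5·R2.
R3 ← R3 + 328/25·R2.
R3 ← R3 / (-3247/666).
R1 ← R1 + 124/111·R3.
R2 ← R2 + 41/333·R3.
Reading off the reduced rows gives m = 5, n = -2, p = -4.

m = 5, n = -2, p = -4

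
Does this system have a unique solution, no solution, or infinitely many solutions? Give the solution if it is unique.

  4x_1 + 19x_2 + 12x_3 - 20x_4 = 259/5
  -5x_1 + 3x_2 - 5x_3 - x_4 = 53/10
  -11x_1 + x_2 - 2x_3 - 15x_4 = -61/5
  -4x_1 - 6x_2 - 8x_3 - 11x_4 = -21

Row-reduce the augmented matrix:
R1 ← R1 / (4).
R2 ← R2 + 5·R1.
R3 ← R3 + 11·R1.
R4 ← R4 + 4·R1.
R2 ← R2 / (107/4).
R1 ← R1 − 19/4·R2.
R3 ← R3 − 213/4·R2.
R4 ← R4 − 13·R2.
R3 ← R3 / (1187/107).
R1 ← R1 − 131/107·R3.
R2 ← R2 − 40/107·R3.
R4 ← R4 + 92/107·R3.
R4 ← R4 / (-23477/1187).
R1 ← R1 − 1935/1187·R4.
R2 ← R2 + 424/1187·R4.
R3 ← R3 + 1952/1187·R4.
Reading off the reduced rows gives x_1 = 6/5, x_2 = 3, x_3 = -1/2, x_4 = 1/5.

x_1 = 6/5, x_2 = 3, x_3 = -1/2, x_4 = 1/5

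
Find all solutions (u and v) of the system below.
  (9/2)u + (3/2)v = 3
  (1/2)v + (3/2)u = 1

Row-reduce:
R1 ← R1 / (9/2).
R2 ← R2 − 3/2·R1.
Rank is 1 with 2 unknowns, leaving v free.

infinitely many solutions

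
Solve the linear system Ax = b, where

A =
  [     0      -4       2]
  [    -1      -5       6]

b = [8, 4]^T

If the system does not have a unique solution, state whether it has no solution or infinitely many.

infinitely many solutions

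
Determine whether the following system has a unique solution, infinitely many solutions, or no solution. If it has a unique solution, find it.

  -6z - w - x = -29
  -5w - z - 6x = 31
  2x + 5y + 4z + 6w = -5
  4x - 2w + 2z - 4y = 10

x = -2, y = 1, z = 6, w = -5

Row-reduce the augmented matrix:
R1 ← R1 / (-1).
R2 ← R2 + 6·R1.
R3 ← R3 − 2·R1.
R4 ← R4 − 4·R1.
Swap R2 and R3.
R2 ← R2 / (5).
R4 ← R4 + 4·R2.
R3 ← R3 / (35).
R1 ← R1 − 6·R3.
R2 ← R2 + 8/5·R3.
R4 ← R4 + 142/5·R3.
R4 ← R4 / (-348/175).
R1 ← R1 − 29/35·R4.
R2 ← R2 − 148/175·R4.
R3 ← R3 − 1/35·R4.
Reading off the reduced rows gives x = -2, y = 1, z = 6, w = -5.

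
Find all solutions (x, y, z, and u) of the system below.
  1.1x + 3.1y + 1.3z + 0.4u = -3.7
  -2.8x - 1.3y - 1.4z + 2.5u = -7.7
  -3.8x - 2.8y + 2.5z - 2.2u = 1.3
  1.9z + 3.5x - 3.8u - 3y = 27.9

x = 4, y = -4, z = 3, u = 1

Row-reduce the augmented matrix:
R1 ← R1 / (11/10).
R2 ← R2 + 14/5·R1.
R3 ← R3 + 19/5·R1.
R4 ← R4 − 7/2·R1.
R2 ← R2 / (145/22).
R1 ← R1 − 31/11·R2.
R3 ← R3 − 87/11·R2.
R4 ← R4 + 283/22·R2.
R3 ← R3 / (47/10).
R1 ← R1 − 53/145·R3.
R2 ← R2 − 42/145·R3.
R4 ← R4 − 216/145·R3.
R4 ← R4 / (231111/68150).
R1 ← R1 + 25513/34075·R4.
R2 ← R2 − 28773/34075·R4.
R3 ← R3 + 252/235·R4.
Reading off the reduced rows gives x = 4, y = -4, z = 3, u = 1.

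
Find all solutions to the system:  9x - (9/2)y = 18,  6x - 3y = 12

infinitely many solutions

Row-reduce:
R1 ← R1 / (9).
R2 ← R2 − 6·R1.
Rank is 1 with 2 unknowns, leaving y free.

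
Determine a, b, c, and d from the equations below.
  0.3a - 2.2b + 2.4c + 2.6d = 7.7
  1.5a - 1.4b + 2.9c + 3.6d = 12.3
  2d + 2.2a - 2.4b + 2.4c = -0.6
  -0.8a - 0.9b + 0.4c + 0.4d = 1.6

Row-reduce the augmented matrix:
R1 ← R1 / (3/10).
R2 ← R2 − 3/2·R1.
R3 ← R3 − 11/5·R1.
R4 ← R4 + 4/5·R1.
R2 ← R2 / (48/5).
R1 ← R1 + 22/3·R2.
R3 ← R3 − 206/15·R2.
R4 ← R4 + 203/30·R2.
R3 ← R3 / (-1571/720).
R1 ← R1 − 151/144·R3.
R2 ← R2 + 91/96·R3.
R4 ← R4 − 1111/2880·R3.
R4 ← R4 / (532/7855).
R1 ← R1 + 398/1571·R4.
R2 ← R2 − 932/1571·R4.
R3 ← R3 − 2606/1571·R4.
Reading off the reduced rows gives a = -3, b = 4, c = 4, d = 3.

a = -3, b = 4, c = 4, d = 3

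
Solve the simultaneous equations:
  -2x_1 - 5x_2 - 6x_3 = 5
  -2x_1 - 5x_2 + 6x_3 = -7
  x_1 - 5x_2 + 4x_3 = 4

Row-reduce the augmented matrix:
R1 ← R1 / (-2).
R2 ← R2 + 2·R1.
R3 ← R3 − 1·R1.
Swap R2 and R3.
R2 ← R2 / (-15/2).
R1 ← R1 − 5/2·R2.
R3 ← R3 / (12).
R1 ← R1 − 10/3·R3.
R2 ← R2 + 2/15·R3.
Reading off the reduced rows gives x_1 = 3, x_2 = -1, x_3 = -1.

x_1 = 3, x_2 = -1, x_3 = -1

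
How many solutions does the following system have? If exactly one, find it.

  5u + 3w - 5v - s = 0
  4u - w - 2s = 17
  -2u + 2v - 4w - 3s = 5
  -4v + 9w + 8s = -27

infinitely many solutions

Row-reduce:
R1 ← R1 / (5).
R2 ← R2 − 4·R1.
R3 ← R3 + 2·R1.
R2 ← R2 / (4).
R1 ← R1 + 1·R2.
R4 ← R4 + 4·R2.
R3 ← R3 / (-14/5).
R1 ← R1 + 1/4·R3.
R2 ← R2 + 17/20·R3.
R4 ← R4 − 28/5·R3.
Rank is 3 with 4 unknowns, leaving s free.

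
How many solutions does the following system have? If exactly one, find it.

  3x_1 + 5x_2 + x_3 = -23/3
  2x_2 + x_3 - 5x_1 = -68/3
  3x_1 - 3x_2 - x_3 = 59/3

Row-reduce the augmented matrix:
R1 ← R1 / (3).
R2 ← R2 + 5·R1.
R3 ← R3 − 3·R1.
R2 ← R2 / (31/3).
R1 ← R1 − 5/3·R2.
R3 ← R3 + 8·R2.
R3 ← R3 / (2/31).
R1 ← R1 + 3/31·R3.
R2 ← R2 − 8/31·R3.
Reading off the reduced rows gives x_1 = 3, x_2 = -3, x_3 = -5/3.

x_1 = 3, x_2 = -3, x_3 = -5/3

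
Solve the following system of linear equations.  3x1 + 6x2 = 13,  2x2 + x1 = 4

no solution

Row-reduce:
R1 ← R1 / (3).
R2 ← R2 − 1·R1.
Row 2 reduces to 0 = -1/3, a contradiction. The system is inconsistent.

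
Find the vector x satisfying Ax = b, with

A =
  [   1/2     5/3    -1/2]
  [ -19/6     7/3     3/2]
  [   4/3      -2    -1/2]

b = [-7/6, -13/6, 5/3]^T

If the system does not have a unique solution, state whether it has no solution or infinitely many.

infinitely many solutions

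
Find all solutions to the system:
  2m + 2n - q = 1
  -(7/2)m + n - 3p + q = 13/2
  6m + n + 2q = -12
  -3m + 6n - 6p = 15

Row-reduce:
R1 ← R1 / (2).
R2 ← R2 + 7/2·R1.
R3 ← R3 − 6·R1.
R4 ← R4 + 3·R1.
R2 ← R2 / (9/2).
R1 ← R1 − 1·R2.
R3 ← R3 + 5·R2.
R4 ← R4 − 9·R2.
R3 ← R3 / (-10/3).
R1 ← R1 − 2/3·R3.
R2 ← R2 + 2/3·R3.
Rank is 3 with 4 unknowns, leaving q free.

infinitely many solutions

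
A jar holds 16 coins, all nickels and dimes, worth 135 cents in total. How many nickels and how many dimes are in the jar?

nickels: 5, dimes: 11

Let n = nickels, d = dimes.
  n + d = 16
  5n + 10d = 135
Row-reduce the augmented matrix:
R2 ← R2 − 5·R1.
R2 ← R2 / (5).
R1 ← R1 − 1·R2.
Reading off the reduced rows gives n = 5, d = 11.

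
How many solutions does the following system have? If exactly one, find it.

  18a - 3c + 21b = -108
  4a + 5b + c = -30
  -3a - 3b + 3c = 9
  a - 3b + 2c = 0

a = -3, b = -3, c = -3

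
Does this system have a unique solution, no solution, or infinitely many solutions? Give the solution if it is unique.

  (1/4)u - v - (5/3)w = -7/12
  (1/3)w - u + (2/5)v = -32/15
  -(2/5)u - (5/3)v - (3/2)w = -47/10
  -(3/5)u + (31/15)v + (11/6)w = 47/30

no solution

Row-reduce:
R1 ← R1 / (1/4).
R2 ← R2 + 1·R1.
R3 ← R3 + 2/5·R1.
R4 ← R4 + 3/5·R1.
R2 ← R2 / (-18/5).
R1 ← R1 + 4·R2.
R3 ← R3 + 49/15·R2.
R4 ← R4 + 1/3·R2.
R3 ← R3 / (128/81).
R1 ← R1 − 10/27·R3.
R2 ← R2 − 95/54·R3.
R4 ← R4 + 128/81·R3.
Row 4 reduces to 0 = -1, a contradiction. The system is inconsistent.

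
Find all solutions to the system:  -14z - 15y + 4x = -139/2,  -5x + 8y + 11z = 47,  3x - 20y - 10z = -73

Row-reduce the augmented matrix:
R1 ← R1 / (4).
R2 ← R2 + 5·R1.
R3 ← R3 − 3·R1.
R2 ← R2 / (-43/4).
R1 ← R1 + 15/4·R2.
R3 ← R3 + 35/4·R2.
R3 ← R3 / (249/43).
R1 ← R1 + 53/43·R3.
R2 ← R2 − 26/43·R3.
Reading off the reduced rows gives x = -1, y = 5/2, z = 2.

x = -1, y = 5/2, z = 2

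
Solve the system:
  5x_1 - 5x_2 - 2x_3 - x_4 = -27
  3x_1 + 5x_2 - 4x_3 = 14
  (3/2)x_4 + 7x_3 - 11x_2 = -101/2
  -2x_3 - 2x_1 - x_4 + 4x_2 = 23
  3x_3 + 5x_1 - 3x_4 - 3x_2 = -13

no solution

Row-reduce:
R1 ← R1 / (5).
R2 ← R2 − 3·R1.
R4 ← R4 + 2·R1.
R5 ← R5 − 5·R1.
R2 ← R2 / (8).
R1 ← R1 + 1·R2.
R3 ← R3 + 11·R2.
R4 ← R4 − 2·R2.
R5 ← R5 − 2·R2.
R3 ← R3 / (63/20).
R1 ← R1 + 3/4·R3.
R2 ← R2 + 7/20·R3.
R4 ← R4 + 21/10·R3.
R5 ← R5 − 57/10·R3.
Swap R4 and R5.
R4 ← R4 / (-89/14).
R1 ← R1 − 3/7·R4.
R2 ← R2 − 1/3·R4.
R3 ← R3 − 31/42·R4.
Row 5 reduces to 0 = -4/3, a contradiction. The system is inconsistent.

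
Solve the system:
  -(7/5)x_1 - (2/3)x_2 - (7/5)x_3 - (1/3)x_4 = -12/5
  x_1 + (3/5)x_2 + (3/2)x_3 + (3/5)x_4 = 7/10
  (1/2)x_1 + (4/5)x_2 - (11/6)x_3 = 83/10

Row-reduce:
R1 ← R1 / (-7/5).
R2 ← R2 − 1·R1.
R3 ← R3 − 1/2·R1.
R2 ← R2 / (13/105).
R1 ← R1 − 10/21·R2.
R3 ← R3 − 59/105·R2.
R3 ← R3 / (-359/78).
R1 ← R1 + 12/13·R3.
R2 ← R2 − 105/26·R3.
Rank is 3 with 4 unknowns, leaving x_4 free.

infinitely many solutions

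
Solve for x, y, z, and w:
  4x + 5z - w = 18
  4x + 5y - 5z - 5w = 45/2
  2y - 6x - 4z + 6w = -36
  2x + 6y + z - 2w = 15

Row-reduce the augmented matrix:
R1 ← R1 / (4).
R2 ← R2 − 4·R1.
R3 ← R3 + 6·R1.
R4 ← R4 − 2·R1.
R2 ← R2 / (5).
R3 ← R3 − 2·R2.
R4 ← R4 − 6·R2.
R3 ← R3 / (15/2).
R1 ← R1 − 5/4·R3.
R2 ← R2 + 2·R3.
R4 ← R4 − 21/2·R3.
R4 ← R4 / (-131/25).
R1 ← R1 + 19/15·R4.
R2 ← R2 − 62/75·R4.
R3 ← R3 − 61/75·R4.
Reading off the reduced rows gives x = 5/2, y = 1/2, z = 1, w = -3.

x = 5/2, y = 1/2, z = 1, w = -3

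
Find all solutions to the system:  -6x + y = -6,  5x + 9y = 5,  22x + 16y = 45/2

Row-reduce:
R1 ← R1 / (-6).
R2 ← R2 − 5·R1.
R3 ← R3 − 22·R1.
R2 ← R2 / (59/6).
R1 ← R1 + 1/6·R2.
R3 ← R3 − 59/3·R2.
Row 3 reduces to 0 = 1/2, a contradiction. The system is inconsistent.

no solution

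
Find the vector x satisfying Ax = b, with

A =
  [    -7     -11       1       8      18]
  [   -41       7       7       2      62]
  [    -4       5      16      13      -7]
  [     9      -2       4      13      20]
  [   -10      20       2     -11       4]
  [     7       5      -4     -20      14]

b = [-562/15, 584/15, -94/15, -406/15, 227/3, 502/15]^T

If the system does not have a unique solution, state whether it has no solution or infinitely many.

x_1 = -3/5, x_2 = 3, x_3 = -2/3, x_4 = -1, x_5 = 0

Row-reduce the augmented matrix:
R1 ← R1 / (-7).
R2 ← R2 + 41·R1.
R3 ← R3 + 4·R1.
R4 ← R4 − 9·R1.
R5 ← R5 + 10·R1.
R6 ← R6 − 7·R1.
R2 ← R2 / (500/7).
R1 ← R1 − 11/7·R2.
R3 ← R3 − 79/7·R2.
R4 ← R4 + 113/7·R2.
R5 ← R5 − 250/7·R2.
R6 ← R6 + 6·R2.
R3 ← R3 / (1906/125).
R1 ← R1 + 21/125·R3.
R2 ← R2 − 2/125·R3.
R4 ← R4 − 693/125·R3.
R6 ← R6 + 363/125·R3.
R4 ← R4 / (28615/3812).
R1 ← R1 − 57/3812·R4.
R2 ← R2 + 614/953·R4.
R3 ← R3 − 3879/3812·R4.
R6 ← R6 + 48843/3812·R4.
Swap R5 and R6.
R5 ← R5 / (2567441/28615).
R1 ← R1 + 51644/28615·R5.
R2 ← R2 − 74077/28615·R5.
R3 ← R3 + 163543/28615·R5.
R4 ← R4 − 141494/28615·R5.
R6 reduces to 0 = 0, so the extra equation is consistent.
Reading off the reduced rows gives x_1 = -3/5, x_2 = 3, x_3 = -2/3, x_4 = -1, x_5 = 0.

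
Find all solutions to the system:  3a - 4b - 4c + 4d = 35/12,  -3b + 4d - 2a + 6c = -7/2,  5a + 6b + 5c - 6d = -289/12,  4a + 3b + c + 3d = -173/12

a = -9/4, b = -1, c = -5/3, d = -1/4

Row-reduce the augmented matrix:
R1 ← R1 / (3).
R2 ← R2 + 2·R1.
R3 ← R3 − 5·R1.
R4 ← R4 − 4·R1.
R2 ← R2 / (-17/3).
R1 ← R1 + 4/3·R2.
R3 ← R3 − 38/3·R2.
R4 ← R4 − 25/3·R2.
R3 ← R3 / (325/17).
R1 ← R1 + 36/17·R3.
R2 ← R2 + 10/17·R3.
R4 ← R4 − 191/17·R3.
R4 ← R4 / (2001/325).
R1 ← R1 − 4/325·R4.
R2 ← R2 + 72/65·R4.
R3 ← R3 − 38/325·R4.
Reading off the reduced rows gives a = -9/4, b = -1, c = -5/3, d = -1/4.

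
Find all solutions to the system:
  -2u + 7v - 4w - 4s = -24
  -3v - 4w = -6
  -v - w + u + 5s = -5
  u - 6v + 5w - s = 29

Row-reduce:
R1 ← R1 / (-2).
R3 ← R3 − 1·R1.
R4 ← R4 − 1·R1.
R2 ← R2 / (-3).
R1 ← R1 + 7/2·R2.
R3 ← R3 − 5/2·R2.
R4 ← R4 + 5/2·R2.
R3 ← R3 / (-19/3).
R1 ← R1 − 20/3·R3.
R2 ← R2 − 4/3·R3.
R4 ← R4 − 19/3·R3.
Rank is 3 with 4 unknowns, leaving s free.

infinitely many solutions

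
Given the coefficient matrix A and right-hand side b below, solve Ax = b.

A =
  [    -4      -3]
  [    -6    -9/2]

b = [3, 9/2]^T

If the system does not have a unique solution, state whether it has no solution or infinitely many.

Row-reduce:
R1 ← R1 / (-4).
R2 ← R2 + 6·R1.
Rank is 1 with 2 unknowns, leaving x_2 free.

infinitely many solutions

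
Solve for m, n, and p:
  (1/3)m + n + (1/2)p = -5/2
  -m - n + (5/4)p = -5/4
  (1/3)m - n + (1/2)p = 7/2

Row-reduce the augmented matrix:
R1 ← R1 / (1/3).
R2 ← R2 + 1·R1.
R3 ← R3 − 1/3·R1.
R2 ← R2 / (2).
R1 ← R1 − 3·R2.
R3 ← R3 + 2·R2.
R3 ← R3 / (11/4).
R1 ← R1 + 21/8·R3.
R2 ← R2 − 11/8·R3.
Reading off the reduced rows gives m = 3, n = -3, p = -1.

m = 3, n = -3, p = -1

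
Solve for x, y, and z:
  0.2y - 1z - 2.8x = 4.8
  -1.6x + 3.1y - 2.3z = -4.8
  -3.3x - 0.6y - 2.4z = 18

x = 0, y = -6, z = -6

Row-reduce the augmented matrix:
R1 ← R1 / (-14/5).
R2 ← R2 + 8/5·R1.
R3 ← R3 + 33/10·R1.
R2 ← R2 / (209/70).
R1 ← R1 + 1/14·R2.
R3 ← R3 + 117/140·R2.
R3 ← R3 / (-162/95).
R1 ← R1 − 6/19·R3.
R2 ← R2 + 11/19·R3.
Reading off the reduced rows gives x = 0, y = -6, z = -6.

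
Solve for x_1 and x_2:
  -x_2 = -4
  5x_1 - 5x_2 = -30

x_1 = -2, x_2 = 4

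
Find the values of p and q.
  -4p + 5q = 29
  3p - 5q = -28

p = -1, q = 5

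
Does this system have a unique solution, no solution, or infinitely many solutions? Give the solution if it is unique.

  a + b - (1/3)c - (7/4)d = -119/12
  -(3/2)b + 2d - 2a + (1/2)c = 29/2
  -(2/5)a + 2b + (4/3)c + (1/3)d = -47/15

infinitely many solutions

Row-reduce:
R2 ← R2 + 2·R1.
R3 ← R3 + 2/5·R1.
R2 ← R2 / (1/2).
R1 ← R1 − 1·R2.
R3 ← R3 − 12/5·R2.
R3 ← R3 / (2).
R2 ← R2 + 1/3·R3.
Rank is 3 with 4 unknowns, leaving d free.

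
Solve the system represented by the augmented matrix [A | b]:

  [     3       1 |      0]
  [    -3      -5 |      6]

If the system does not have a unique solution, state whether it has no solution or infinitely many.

x_1 = 1/2, x_2 = -3/2

From equation 1: x_2 = 0 − 3·x_1.
Substitute into equation 2 and solve: x_1 = 1/2.
Then x_2 = -3/2.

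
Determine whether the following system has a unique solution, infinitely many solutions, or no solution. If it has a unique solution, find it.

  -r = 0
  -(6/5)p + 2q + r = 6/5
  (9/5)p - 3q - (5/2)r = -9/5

Row-reduce:
Swap R1 and R2.
R1 ← R1 / (-6/5).
R3 ← R3 − 9/5·R1.
R2 ← R2 / (-1).
R1 ← R1 + 5/6·R2.
R3 ← R3 + 1·R2.
Rank is 2 with 3 unknowns, leaving q free.

infinitely many solutions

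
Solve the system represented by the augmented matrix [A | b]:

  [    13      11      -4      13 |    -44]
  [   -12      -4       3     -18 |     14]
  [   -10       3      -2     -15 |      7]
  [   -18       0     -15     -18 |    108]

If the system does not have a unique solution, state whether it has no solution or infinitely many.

x_1 = -1, x_2 = -5, x_3 = -6, x_4 = 0

Row-reduce the augmented matrix:
R1 ← R1 / (13).
R2 ← R2 + 12·R1.
R3 ← R3 + 10·R1.
R4 ← R4 + 18·R1.
R2 ← R2 / (80/13).
R1 ← R1 − 11/13·R2.
R3 ← R3 − 149/13·R2.
R4 ← R4 − 198/13·R2.
R3 ← R3 / (-303/80).
R1 ← R1 + 17/80·R3.
R2 ← R2 + 9/80·R3.
R4 ← R4 + 753/40·R3.
R4 ← R4 / (-1600/101).
R1 ← R1 − 448/303·R4.
R2 ← R2 + 117/101·R4.
R3 ← R3 + 494/303·R4.
Reading off the reduced rows gives x_1 = -1, x_2 = -5, x_3 = -6, x_4 = 0.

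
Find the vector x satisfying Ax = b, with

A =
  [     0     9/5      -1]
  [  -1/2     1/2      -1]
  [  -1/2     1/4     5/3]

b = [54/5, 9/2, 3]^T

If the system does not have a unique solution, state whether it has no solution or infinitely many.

Row-reduce the augmented matrix:
Swap R1 and R2.
R1 ← R1 / (-1/2).
R3 ← R3 + 1/2·R1.
R2 ← R2 / (9/5).
R1 ← R1 + 1·R2.
R3 ← R3 + 1/4·R2.
R3 ← R3 / (91/36).
R1 ← R1 − 13/9·R3.
R2 ← R2 + 5/9·R3.
Reading off the reduced rows gives x_1 = -3, x_2 = 6, x_3 = 0.

x_1 = -3, x_2 = 6, x_3 = 0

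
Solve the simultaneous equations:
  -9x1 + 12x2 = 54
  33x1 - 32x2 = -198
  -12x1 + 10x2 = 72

Row-reduce the augmented matrix:
R1 ← R1 / (-9).
R2 ← R2 − 33·R1.
R3 ← R3 + 12·R1.
R2 ← R2 / (12).
R1 ← R1 + 4/3·R2.
R3 ← R3 + 6·R2.
R3 reduces to 0 = 0, so the extra equation is consistent.
Reading off the reduced rows gives x1 = -6, x2 = 0.

x1 = -6, x2 = 0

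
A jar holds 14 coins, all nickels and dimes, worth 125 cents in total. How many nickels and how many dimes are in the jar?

Let n = nickels, d = dimes.
  n + d = 14
  5n + 10d = 125
From equation 1: n = 14 − d.
Substitute into equation 2 and solve: d = 11.
Then n = 3.

nickels: 3, dimes: 11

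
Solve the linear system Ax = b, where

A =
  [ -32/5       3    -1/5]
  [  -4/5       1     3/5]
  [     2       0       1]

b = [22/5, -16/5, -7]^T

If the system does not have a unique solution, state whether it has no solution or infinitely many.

Row-reduce:
R1 ← R1 / (-32/5).
R2 ← R2 + 4/5·R1.
R3 ← R3 − 2·R1.
R2 ← R2 / (5/8).
R1 ← R1 + 15/32·R2.
R3 ← R3 − 15/16·R2.
Rank is 2 with 3 unknowns, leaving x_3 free.

infinitely many solutions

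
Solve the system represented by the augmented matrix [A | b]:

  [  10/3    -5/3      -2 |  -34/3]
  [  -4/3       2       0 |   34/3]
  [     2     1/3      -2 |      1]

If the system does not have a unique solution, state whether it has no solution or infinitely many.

no solution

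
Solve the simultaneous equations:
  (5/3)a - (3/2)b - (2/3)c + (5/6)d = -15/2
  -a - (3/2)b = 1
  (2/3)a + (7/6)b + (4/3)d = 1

infinitely many solutions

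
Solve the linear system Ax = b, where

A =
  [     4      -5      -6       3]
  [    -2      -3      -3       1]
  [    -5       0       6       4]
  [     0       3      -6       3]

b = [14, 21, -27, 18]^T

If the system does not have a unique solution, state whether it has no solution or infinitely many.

x_1 = -3, x_2 = -1, x_3 = -5, x_4 = -3

Row-reduce the augmented matrix:
R1 ← R1 / (4).
R2 ← R2 + 2·R1.
R3 ← R3 + 5·R1.
R2 ← R2 / (-11/2).
R1 ← R1 + 5/4·R2.
R3 ← R3 + 25/4·R2.
R4 ← R4 − 3·R2.
R3 ← R3 / (117/22).
R1 ← R1 + 3/22·R3.
R2 ← R2 − 12/11·R3.
R4 ← R4 + 102/11·R3.
R4 ← R4 / (168/13).
R1 ← R1 − 4/13·R4.
R2 ← R2 + 19/13·R4.
R3 ← R3 − 12/13·R4.
Reading off the reduced rows gives x_1 = -3, x_2 = -1, x_3 = -5, x_4 = -3.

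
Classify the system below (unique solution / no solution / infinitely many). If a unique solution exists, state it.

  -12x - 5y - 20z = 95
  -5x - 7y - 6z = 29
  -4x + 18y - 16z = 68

no solution

Row-reduce:
R1 ← R1 / (-12).
R2 ← R2 + 5·R1.
R3 ← R3 + 4·R1.
R2 ← R2 / (-59/12).
R1 ← R1 − 5/12·R2.
R3 ← R3 − 59/3·R2.
Row 3 reduces to 0 = -6, a contradiction. The system is inconsistent.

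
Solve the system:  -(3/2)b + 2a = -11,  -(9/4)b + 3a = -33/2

infinitely many solutions

Row-reduce:
R1 ← R1 / (2).
R2 ← R2 − 3·R1.
Rank is 1 with 2 unknowns, leaving b free.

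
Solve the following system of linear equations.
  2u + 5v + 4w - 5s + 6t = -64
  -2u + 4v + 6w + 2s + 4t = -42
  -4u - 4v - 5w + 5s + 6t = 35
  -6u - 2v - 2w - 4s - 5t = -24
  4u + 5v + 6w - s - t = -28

Row-reduce the augmented matrix:
R1 ← R1 / (2).
R2 ← R2 + 2·R1.
R3 ← R3 + 4·R1.
R4 ← R4 + 6·R1.
R5 ← R5 − 4·R1.
R2 ← R2 / (9).
R1 ← R1 − 5/2·R2.
R3 ← R3 − 6·R2.
R4 ← R4 − 13·R2.
R5 ← R5 + 5·R2.
R3 ← R3 / (-11/3).
R1 ← R1 + 7/9·R3.
R2 ← R2 − 10/9·R3.
R4 ← R4 + 40/9·R3.
R5 ← R5 − 32/9·R3.
R4 ← R4 / (-364/33).
R1 ← R1 + 34/33·R4.
R2 ← R2 + 41/33·R4.
R3 ← R3 − 9/11·R4.
R5 ← R5 − 146/33·R4.
R5 ← R5 / (-463/182).
R1 ← R1 + 139/182·R5.
R2 ← R2 − 2277/364·R5.
R3 ← R3 + 1535/364·R5.
R4 ← R4 − 501/364·R5.
Reading off the reduced rows gives u = 4, v = -2, w = -5, s = 6, t = -2.

u = 4, v = -2, w = -5, s = 6, t = -2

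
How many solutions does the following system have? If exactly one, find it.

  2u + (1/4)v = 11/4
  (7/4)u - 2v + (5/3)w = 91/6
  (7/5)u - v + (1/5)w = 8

Row-reduce the augmented matrix:
R1 ← R1 / (2).
R2 ← R2 − 7/4·R1.
R3 ← R3 − 7/5·R1.
R2 ← R2 / (-71/32).
R1 ← R1 − 1/8·R2.
R3 ← R3 + 47/40·R2.
R3 ← R3 / (-727/1065).
R1 ← R1 − 20/213·R3.
R2 ← R2 + 160/213·R3.
Reading off the reduced rows gives u = 2, v = -5, w = 1.

u = 2, v = -5, w = 1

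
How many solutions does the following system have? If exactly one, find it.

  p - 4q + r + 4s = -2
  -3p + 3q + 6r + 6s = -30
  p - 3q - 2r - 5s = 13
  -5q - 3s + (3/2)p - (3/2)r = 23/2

no solution

Row-reduce:
R2 ← R2 + 3·R1.
R3 ← R3 − 1·R1.
R4 ← R4 − 3/2·R1.
R2 ← R2 / (-9).
R1 ← R1 + 4·R2.
R3 ← R3 − 1·R2.
R4 ← R4 − 1·R2.
R3 ← R3 / (-2).
R1 ← R1 + 3·R3.
R2 ← R2 + 1·R3.
R4 ← R4 + 2·R3.
Row 4 reduces to 0 = -1/2, a contradiction. The system is inconsistent.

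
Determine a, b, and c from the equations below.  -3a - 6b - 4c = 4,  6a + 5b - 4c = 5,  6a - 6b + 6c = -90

Row-reduce the augmented matrix:
R1 ← R1 / (-3).
R2 ← R2 − 6·R1.
R3 ← R3 − 6·R1.
R2 ← R2 / (-7).
R1 ← R1 − 2·R2.
R3 ← R3 + 18·R2.
R3 ← R3 / (202/7).
R1 ← R1 + 44/21·R3.
R2 ← R2 − 12/7·R3.
Reading off the reduced rows gives a = -6, b = 5, c = -4.

a = -6, b = 5, c = -4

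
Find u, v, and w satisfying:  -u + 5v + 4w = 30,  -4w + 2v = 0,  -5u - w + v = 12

Row-reduce the augmented matrix:
R1 ← R1 / (-1).
R3 ← R3 + 5·R1.
R2 ← R2 / (2).
R1 ← R1 + 5·R2.
R3 ← R3 + 24·R2.
R3 ← R3 / (-69).
R1 ← R1 + 14·R3.
R2 ← R2 + 2·R3.
Reading off the reduced rows gives u = -2, v = 4, w = 2.

u = -2, v = 4, w = 2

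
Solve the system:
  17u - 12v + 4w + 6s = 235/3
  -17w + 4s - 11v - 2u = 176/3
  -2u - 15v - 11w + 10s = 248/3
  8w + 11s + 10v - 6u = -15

Row-reduce the augmented matrix:
R1 ← R1 / (17).
R2 ← R2 + 2·R1.
R3 ← R3 + 2·R1.
R4 ← R4 + 6·R1.
R2 ← R2 / (-211/17).
R1 ← R1 + 12/17·R2.
R3 ← R3 + 279/17·R2.
R4 ← R4 − 98/17·R2.
R3 ← R3 / (2390/211).
R1 ← R1 − 248/211·R3.
R2 ← R2 − 281/211·R3.
R4 ← R4 − 366/211·R3.
R4 ← R4 / (17467/1195).
R1 ← R1 + 454/1195·R4.
R2 ← R2 + 1083/1195·R4.
R3 ← R3 − 473/1195·R4.
Reading off the reduced rows gives u = 5/3, v = -3, w = -1, s = 3.

u = 5/3, v = -3, w = -1, s = 3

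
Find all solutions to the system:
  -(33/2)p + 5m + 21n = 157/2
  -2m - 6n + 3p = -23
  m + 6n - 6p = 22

infinitely many solutions

Row-reduce:
R1 ← R1 / (5).
R2 ← R2 + 2·R1.
R3 ← R3 − 1·R1.
R2 ← R2 / (12/5).
R1 ← R1 − 21/5·R2.
R3 ← R3 − 9/5·R2.
Rank is 2 with 3 unknowns, leaving p free.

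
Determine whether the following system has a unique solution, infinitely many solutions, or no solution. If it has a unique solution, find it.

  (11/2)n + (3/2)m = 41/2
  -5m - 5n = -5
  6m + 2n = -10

no solution

Row-reduce:
R1 ← R1 / (3/2).
R2 ← R2 + 5·R1.
R3 ← R3 − 6·R1.
R2 ← R2 / (40/3).
R1 ← R1 − 11/3·R2.
R3 ← R3 + 20·R2.
Row 3 reduces to 0 = 3, a contradiction. The system is inconsistent.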